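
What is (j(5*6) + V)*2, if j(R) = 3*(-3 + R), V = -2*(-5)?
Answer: 182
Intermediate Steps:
V = 10
j(R) = -9 + 3*R
(j(5*6) + V)*2 = ((-9 + 3*(5*6)) + 10)*2 = ((-9 + 3*30) + 10)*2 = ((-9 + 90) + 10)*2 = (81 + 10)*2 = 91*2 = 182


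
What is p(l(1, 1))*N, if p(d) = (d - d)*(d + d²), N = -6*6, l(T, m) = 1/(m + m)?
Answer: 0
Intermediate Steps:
l(T, m) = 1/(2*m)
N = -36
p(d) = 0 (p(d) = 0*(d + d²) = 0)
p(l(1, 1))*N = 0*(-36) = 0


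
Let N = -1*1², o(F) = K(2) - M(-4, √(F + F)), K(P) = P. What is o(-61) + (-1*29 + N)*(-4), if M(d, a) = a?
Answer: 122 - I*√122 ≈ 122.0 - 11.045*I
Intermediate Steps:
o(F) = 2 - √2*√F (o(F) = 2 - √(F + F) = 2 - √(2*F) = 2 - √2*√F)
N = -1 (N = -1*1 = -1)
o(-61) + (-1*29 + N)*(-4) = (2 - √2*√(-61)) + (-1*29 - 1)*(-4) = (2 - √2*I*√61) + (-29 - 1)*(-4) = (2 - I*√122) - 30*(-4) = (2 - I*√122) + 120 = 122 - I*√122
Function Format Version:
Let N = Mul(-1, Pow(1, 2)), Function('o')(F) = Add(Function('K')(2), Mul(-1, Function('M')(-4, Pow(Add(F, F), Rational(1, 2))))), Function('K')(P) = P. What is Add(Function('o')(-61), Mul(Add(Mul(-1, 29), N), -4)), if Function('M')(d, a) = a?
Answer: Add(122, Mul(-1, I, Pow(122, Rational(1, 2)))) ≈ Add(122.00, Mul(-11.045, I))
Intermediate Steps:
Function('o')(F) = Add(2, Mul(-1, Pow(2, Rational(1, 2)), Pow(F, Rational(1, 2)))) (Function('o')(F) = Add(2, Mul(-1, Pow(Add(F, F), Rational(1, 2)))) = Add(2, Mul(-1, Pow(Mul(2, F), Rational(1, 2)))) = Add(2, Mul(-1, Mul(Pow(2, Rational(1, 2)), Pow(F, Rational(1, 2))))) = Add(2, Mul(-1, Pow(2, Rational(1, 2)), Pow(F, Rational(1, 2)))))
N = -1 (N = Mul(-1, 1) = -1)
Add(Function('o')(-61), Mul(Add(Mul(-1, 29), N), -4)) = Add(Add(2, Mul(-1, Pow(2, Rational(1, 2)), Pow(-61, Rational(1, 2)))), Mul(Add(Mul(-1, 29), -1), -4)) = Add(Add(2, Mul(-1, Pow(2, Rational(1, 2)), Mul(I, Pow(61, Rational(1, 2))))), Mul(Add(-29, -1), -4)) = Add(Add(2, Mul(-1, I, Pow(122, Rational(1, 2)))), Mul(-30, -4)) = Add(Add(2, Mul(-1, I, Pow(122, Rational(1, 2)))), 120) = Add(122, Mul(-1, I, Pow(122, Rational(1, 2))))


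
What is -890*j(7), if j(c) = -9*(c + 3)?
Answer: 80100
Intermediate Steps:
j(c) = -27 - 9*c (j(c) = -9*(3 + c) = -27 - 9*c)
-890*j(7) = -890*(-27 - 9*7) = -890*(-27 - 63) = -890*(-90) = 80100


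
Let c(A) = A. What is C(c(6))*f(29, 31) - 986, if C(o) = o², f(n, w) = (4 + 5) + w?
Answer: 454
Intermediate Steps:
f(n, w) = 9 + w
C(c(6))*f(29, 31) - 986 = 6²*(9 + 31) - 986 = 36*40 - 986 = 1440 - 986 = 454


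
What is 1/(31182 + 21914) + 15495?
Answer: 822722521/53096 ≈ 15495.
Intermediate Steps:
1/(31182 + 21914) + 15495 = 1/53096 + 15495 = 822722521/53096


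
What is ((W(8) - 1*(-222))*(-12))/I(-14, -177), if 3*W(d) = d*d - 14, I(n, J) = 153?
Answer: -2864/153 ≈ -18.719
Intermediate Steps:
W(d) = -14/3 + d²/3 (W(d) = (d*d - 14)/3 = (d² - 14)/3 = (-14 + d²)/3 = -14/3 + d²/3)
((W(8) - 1*(-222))*(-12))/I(-14, -177) = (((-14/3 + (⅓)*8²) - 1*(-222))*(-12))/153 = (((-14/3 + (⅓)*64) + 222)*(-12))*(1/153) = (((-14/3 + 64/3) + 222)*(-12))*(1/153) = ((50/3 + 222)*(-12))*(1/153) = ((716/3)*(-12))*(1/153) = -2864*1/153 = -2864/153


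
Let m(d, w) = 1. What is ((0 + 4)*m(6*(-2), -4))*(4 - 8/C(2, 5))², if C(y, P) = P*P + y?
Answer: 40000/729 ≈ 54.870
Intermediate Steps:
C(y, P) = y + P² (C(y, P) = P² + y = y + P²)
((0 + 4)*m(6*(-2), -4))*(4 - 8/C(2, 5))² = ((0 + 4)*1)*(4 - 8/(2 + 5²))² = (4*1)*(4 - 8/(2 + 25))² = 4*(4 - 8/27)² = 4*(100/27)² = 4*(10000/729) = 40000/729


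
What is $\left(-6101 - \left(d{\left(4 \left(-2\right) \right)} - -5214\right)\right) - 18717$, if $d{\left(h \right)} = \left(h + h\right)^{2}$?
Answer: $-30288$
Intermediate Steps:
$d{\left(h \right)} = 4 h^{2}$ ($d{\left(h \right)} = \left(2 h\right)^{2} = 4 h^{2}$)
$\left(-6101 - \left(d{\left(4 \left(-2\right) \right)} - -5214\right)\right) - 18717 = \left(-6101 - \left(4 \left(4 \left(-2\right)\right)^{2} - -5214\right)\right) - 18717 = \left(-6101 - \left(4 \left(-8\right)^{2} + 5214\right)\right) - 18717 = \left(-6101 - \left(4 \cdot 64 + 5214\right)\right) - 18717 = \left(-6101 - \left(256 + 5214\right)\right) - 18717 = \left(-6101 - 5470\right) - 18717 = -11571 - 18717 = -30288$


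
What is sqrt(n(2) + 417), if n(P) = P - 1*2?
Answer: sqrt(417) ≈ 20.421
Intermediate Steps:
n(P) = -2 + P (n(P) = P - 2 = -2 + P)
sqrt(n(2) + 417) = sqrt((-2 + 2) + 417) = sqrt(0 + 417) = sqrt(417)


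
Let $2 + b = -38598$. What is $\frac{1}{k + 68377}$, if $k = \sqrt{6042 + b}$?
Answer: $\frac{68377}{4675446687} - \frac{i \sqrt{32558}}{4675446687} \approx 1.4625 \cdot 10^{-5} - 3.8593 \cdot 10^{-8} i$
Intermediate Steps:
$b = -38600$ ($b = -2 - 38598 = -38600$)
$k = i \sqrt{32558}$ ($k = \sqrt{6042 - 38600} = \sqrt{-32558} = i \sqrt{32558} \approx 180.44 i$)
$\frac{1}{k + 68377} = \frac{1}{i \sqrt{32558} + 68377} = \frac{1}{68377 + i \sqrt{32558}}$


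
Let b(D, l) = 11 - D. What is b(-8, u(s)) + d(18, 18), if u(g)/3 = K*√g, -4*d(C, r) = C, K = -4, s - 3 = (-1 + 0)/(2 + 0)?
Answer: 29/2 ≈ 14.500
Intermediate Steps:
s = 5/2 (s = 3 + (-1 + 0)/(2 + 0) = 3 - 1/2 = 3 - 1*½ = 3 - ½ = 5/2 ≈ 2.5000)
d(C, r) = -C/4
u(g) = -12*√g (u(g) = 3*(-4*√g) = -12*√g)
b(-8, u(s)) + d(18, 18) = (11 - 1*(-8)) - ¼*18 = (11 + 8) - 9/2 = 19 - 9/2 = 29/2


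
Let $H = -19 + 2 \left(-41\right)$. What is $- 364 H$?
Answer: $36764$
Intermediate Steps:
$H = -101$ ($H = -19 - 82 = -101$)
$- 364 H = \left(-364\right) \left(-101\right) = 36764$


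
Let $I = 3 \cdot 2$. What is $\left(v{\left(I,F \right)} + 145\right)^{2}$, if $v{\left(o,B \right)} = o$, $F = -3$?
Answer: $22801$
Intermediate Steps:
$I = 6$
$\left(v{\left(I,F \right)} + 145\right)^{2} = \left(6 + 145\right)^{2} = 151^{2} = 22801$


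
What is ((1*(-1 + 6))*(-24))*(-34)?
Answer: 4080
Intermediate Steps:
((1*(-1 + 6))*(-24))*(-34) = ((1*5)*(-24))*(-34) = (5*(-24))*(-34) = -120*(-34) = 4080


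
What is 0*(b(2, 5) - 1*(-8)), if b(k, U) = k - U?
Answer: 0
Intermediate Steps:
0*(b(2, 5) - 1*(-8)) = 0*((2 - 1*5) - 1*(-8)) = 0*((2 - 5) + 8) = 0*(-3 + 8) = 0*5 = 0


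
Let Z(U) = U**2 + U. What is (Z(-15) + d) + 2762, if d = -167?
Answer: 2805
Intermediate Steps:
Z(U) = U + U**2
(Z(-15) + d) + 2762 = (-15*(1 - 15) - 167) + 2762 = (-15*(-14) - 167) + 2762 = (210 - 167) + 2762 = 43 + 2762 = 2805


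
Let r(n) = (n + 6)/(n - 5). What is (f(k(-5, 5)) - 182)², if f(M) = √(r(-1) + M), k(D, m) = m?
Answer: 198769/6 - 910*√6/3 ≈ 32385.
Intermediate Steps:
r(n) = (6 + n)/(-5 + n)
f(M) = √(-⅚ + M) (f(M) = √((6 - 1)/(-5 - 1) + M) = √(5/(-6) + M) = √(-⅙*5 + M) = √(-⅚ + M))
(f(k(-5, 5)) - 182)² = (√(-30 + 36*5)/6 - 182)² = (√(-30 + 180)/6 - 182)² = (√150/6 - 182)² = ((5*√6)/6 - 182)² = (5*√6/6 - 182)² = (-182 + 5*√6/6)²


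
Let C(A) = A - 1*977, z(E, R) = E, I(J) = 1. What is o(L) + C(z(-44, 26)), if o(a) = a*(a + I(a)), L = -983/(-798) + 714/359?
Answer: -82679800842785/82071936324 ≈ -1007.4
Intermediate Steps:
L = 922669/286482 (L = -983*(-1/798) + 714*(1/359) = 983/798 + 714/359 = 922669/286482 ≈ 3.2207)
C(A) = -977 + A (C(A) = A - 977 = -977 + A)
o(a) = a*(1 + a) (o(a) = a*(a + 1) = a*(1 + a))
o(L) + C(z(-44, 26)) = 922669*(1 + 922669/286482)/286482 + (-977 - 44) = (922669/286482)*(1209151/286482) - 1021 = 1115646144019/82071936324 - 1021 = -82679800842785/82071936324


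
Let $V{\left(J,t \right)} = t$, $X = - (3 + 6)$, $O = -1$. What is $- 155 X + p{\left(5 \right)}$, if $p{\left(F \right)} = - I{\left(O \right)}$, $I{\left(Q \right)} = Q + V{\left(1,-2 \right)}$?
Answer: $1398$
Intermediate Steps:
$X = -9$ ($X = \left(-1\right) 9 = -9$)
$I{\left(Q \right)} = -2 + Q$ ($I{\left(Q \right)} = Q - 2 = -2 + Q$)
$p{\left(F \right)} = 3$ ($p{\left(F \right)} = - (-2 - 1) = \left(-1\right) \left(-3\right) = 3$)
$- 155 X + p{\left(5 \right)} = \left(-155\right) \left(-9\right) + 3 = 1395 + 3 = 1398$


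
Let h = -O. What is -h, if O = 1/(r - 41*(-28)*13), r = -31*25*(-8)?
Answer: 1/21124 ≈ 4.7340e-5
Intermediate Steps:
r = 6200 (r = -775*(-8) = 6200)
O = 1/21124 (O = 1/(6200 - 41*(-28)*13) = 1/(6200 + 1148*13) = 1/(6200 + 14924) = 1/21124 ≈ 4.7340e-5)
h = -1/21124 (h = -1*1/21124 = -1/21124 ≈ -4.7340e-5)
-h = -1*(-1/21124) = 1/21124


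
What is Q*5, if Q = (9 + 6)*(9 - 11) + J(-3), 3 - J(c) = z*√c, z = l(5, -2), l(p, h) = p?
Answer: -135 - 25*I*√3 ≈ -135.0 - 43.301*I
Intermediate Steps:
z = 5
J(c) = 3 - 5*√c
Q = -27 - 5*I*√3 (Q = (9 + 6)*(9 - 11) + (3 - 5*I*√3) = 15*(-2) + (3 - 5*I*√3) = -30 + (3 - 5*I*√3) = -27 - 5*I*√3 ≈ -27.0 - 8.6602*I)
Q*5 = (-27 - 5*I*√3)*5 = -135 - 25*I*√3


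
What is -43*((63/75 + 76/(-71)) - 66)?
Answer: 5055037/1775 ≈ 2847.9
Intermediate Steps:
-43*((63/75 + 76/(-71)) - 66) = -43*((63*(1/75) + 76*(-1/71)) - 66) = -43*((21/25 - 76/71) - 66) = -43*(-409/1775 - 66) = -43*(-117559/1775) = 5055037/1775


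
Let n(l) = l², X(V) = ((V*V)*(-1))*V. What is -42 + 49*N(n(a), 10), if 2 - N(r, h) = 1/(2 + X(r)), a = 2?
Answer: 3521/62 ≈ 56.790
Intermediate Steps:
X(V) = -V³ (X(V) = (V²*(-1))*V = (-V²)*V = -V³)
N(r, h) = 2 - 1/(2 - r³)
-42 + 49*N(n(a), 10) = -42 + 49*((-3 + 2*(2²)³)/(-2 + (2²)³)) = -42 + 49*((-3 + 2*4³)/(-2 + 4³)) = -42 + 49*((-3 + 2*64)/(-2 + 64)) = -42 + 49*((-3 + 128)/62) = -42 + 49*((1/62)*125) = -42 + 49*(125/62) = -42 + 6125/62 = 3521/62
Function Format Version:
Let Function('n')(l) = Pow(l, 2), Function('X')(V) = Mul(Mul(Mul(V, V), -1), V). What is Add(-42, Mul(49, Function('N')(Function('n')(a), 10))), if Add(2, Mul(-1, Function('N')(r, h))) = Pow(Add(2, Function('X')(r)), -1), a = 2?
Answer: Rational(3521, 62) ≈ 56.790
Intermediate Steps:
Function('X')(V) = Mul(-1, Pow(V, 3)) (Function('X')(V) = Mul(Mul(Pow(V, 2), -1), V) = Mul(Mul(-1, Pow(V, 2)), V) = Mul(-1, Pow(V, 3)))
Function('N')(r, h) = Add(2, Mul(-1, Pow(Add(2, Mul(-1, Pow(r, 3))), -1)))
Add(-42, Mul(49, Function('N')(Function('n')(a), 10))) = Add(-42, Mul(49, Mul(Pow(Add(-2, Pow(Pow(2, 2), 3)), -1), Add(-3, Mul(2, Pow(Pow(2, 2), 3)))))) = Add(-42, Mul(49, Mul(Pow(Add(-2, Pow(4, 3)), -1), Add(-3, Mul(2, Pow(4, 3)))))) = Add(-42, Mul(49, Mul(Pow(Add(-2, 64), -1), Add(-3, Mul(2, 64))))) = Add(-42, Mul(49, Mul(Pow(62, -1), Add(-3, 128)))) = Add(-42, Mul(49, Mul(Rational(1, 62), 125))) = Add(-42, Mul(49, Rational(125, 62))) = Add(-42, Rational(6125, 62)) = Rational(3521, 62)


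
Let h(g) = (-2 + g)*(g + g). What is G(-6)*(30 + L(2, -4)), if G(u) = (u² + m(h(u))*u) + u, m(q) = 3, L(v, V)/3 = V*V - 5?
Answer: 756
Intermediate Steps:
h(g) = 2*g*(-2 + g) (h(g) = (-2 + g)*(2*g) = 2*g*(-2 + g))
L(v, V) = -15 + 3*V² (L(v, V) = 3*(V*V - 5) = 3*(V² - 5) = 3*(-5 + V²) = -15 + 3*V²)
G(u) = u² + 4*u (G(u) = (u² + 3*u) + u = u² + 4*u)
G(-6)*(30 + L(2, -4)) = (-6*(4 - 6))*(30 + (-15 + 3*(-4)²)) = (-6*(-2))*(30 + (-15 + 3*16)) = 12*(30 + (-15 + 48)) = 12*(30 + 33) = 12*63 = 756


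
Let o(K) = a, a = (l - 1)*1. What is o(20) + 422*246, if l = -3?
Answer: 103808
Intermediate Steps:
a = -4 (a = (-3 - 1)*1 = -4*1 = -4)
o(K) = -4
o(20) + 422*246 = -4 + 422*246 = -4 + 103812 = 103808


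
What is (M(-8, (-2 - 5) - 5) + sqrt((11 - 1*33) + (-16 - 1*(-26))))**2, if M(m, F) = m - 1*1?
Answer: 69 - 36*I*sqrt(3) ≈ 69.0 - 62.354*I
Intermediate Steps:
M(m, F) = -1 + m (M(m, F) = m - 1 = -1 + m)
(M(-8, (-2 - 5) - 5) + sqrt((11 - 1*33) + (-16 - 1*(-26))))**2 = ((-1 - 8) + sqrt((11 - 1*33) + (-16 - 1*(-26))))**2 = (-9 + sqrt((11 - 33) + (-16 + 26)))**2 = (-9 + sqrt(-22 + 10))**2 = (-9 + sqrt(-12))**2 = (-9 + 2*I*sqrt(3))**2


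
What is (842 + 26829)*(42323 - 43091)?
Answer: -21251328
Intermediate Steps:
(842 + 26829)*(42323 - 43091) = 27671*(-768) = -21251328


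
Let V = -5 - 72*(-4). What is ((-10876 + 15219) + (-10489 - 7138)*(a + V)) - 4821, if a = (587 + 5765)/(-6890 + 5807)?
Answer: -5291032573/1083 ≈ -4.8855e+6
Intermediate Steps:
a = -6352/1083 (a = 6352/(-1083) = 6352*(-1/1083) = -6352/1083 ≈ -5.8652)
V = 283 (V = -5 - 9*(-32) = -5 + 288 = 283)
((-10876 + 15219) + (-10489 - 7138)*(a + V)) - 4821 = ((-10876 + 15219) + (-10489 - 7138)*(-6352/1083 + 283)) - 4821 = (4343 - 17627*300137/1083) - 4821 = (4343 - 5290514899/1083) - 4821 = -5285811430/1083 - 4821 = -5291032573/1083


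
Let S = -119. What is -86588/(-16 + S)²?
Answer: -86588/18225 ≈ -4.7511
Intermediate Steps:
-86588/(-16 + S)² = -86588/(-16 - 119)² = -86588/((-135)²) = -86588/18225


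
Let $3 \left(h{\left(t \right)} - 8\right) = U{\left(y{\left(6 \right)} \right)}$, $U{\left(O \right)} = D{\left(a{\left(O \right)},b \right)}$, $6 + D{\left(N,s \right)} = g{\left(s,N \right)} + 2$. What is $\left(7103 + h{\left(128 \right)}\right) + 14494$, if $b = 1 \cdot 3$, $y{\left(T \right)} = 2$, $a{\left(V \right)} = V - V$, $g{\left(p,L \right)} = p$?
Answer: $\frac{64814}{3} \approx 21605.0$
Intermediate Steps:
$a{\left(V \right)} = 0$
$b = 3$
$D{\left(N,s \right)} = -4 + s$ ($D{\left(N,s \right)} = -6 + \left(s + 2\right) = -6 + \left(2 + s\right) = -4 + s$)
$U{\left(O \right)} = -1$ ($U{\left(O \right)} = -4 + 3 = -1$)
$h{\left(t \right)} = \frac{23}{3}$ ($h{\left(t \right)} = 8 + \frac{1}{3} \left(-1\right) = 8 - \frac{1}{3} = \frac{23}{3}$)
$\left(7103 + h{\left(128 \right)}\right) + 14494 = \left(7103 + \frac{23}{3}\right) + 14494 = \frac{21332}{3} + 14494 = \frac{64814}{3}$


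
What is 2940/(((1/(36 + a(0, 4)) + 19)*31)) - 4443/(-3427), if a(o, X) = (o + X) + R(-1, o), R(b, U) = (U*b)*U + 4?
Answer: 186199747/29640123 ≈ 6.2820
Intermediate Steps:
R(b, U) = 4 + b*U² (R(b, U) = b*U² + 4 = 4 + b*U²)
a(o, X) = 4 + X + o - o² (a(o, X) = (o + X) + (4 - o²) = (X + o) + (4 - o²) = 4 + X + o - o²)
2940/(((1/(36 + a(0, 4)) + 19)*31)) - 4443/(-3427) = 2940/(((1/(36 + (4 + 4 + 0 - 1*0²)) + 19)*31)) - 4443/(-3427) = 2940/(((1/(36 + (4 + 4 + 0 - 1*0)) + 19)*31)) - 4443*(-1/3427) = 2940/(((1/(36 + (4 + 4 + 0 + 0)) + 19)*31)) + 4443/3427 = 2940/(((1/(36 + 8) + 19)*31)) + 4443/3427 = 2940/(((1/44 + 19)*31)) + 4443/3427 = 2940/(((837/44)*31)) + 4443/3427 = 2940/(25947/44) + 4443/3427 = 2940*(44/25947) + 4443/3427 = 43120/8649 + 4443/3427 = 186199747/29640123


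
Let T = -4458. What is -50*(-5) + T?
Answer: -4208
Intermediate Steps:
-50*(-5) + T = -50*(-5) - 4458 = 250 - 4458 = -4208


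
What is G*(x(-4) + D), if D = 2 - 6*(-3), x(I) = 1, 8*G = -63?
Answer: -1323/8 ≈ -165.38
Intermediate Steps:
G = -63/8 (G = (⅛)*(-63) = -63/8 ≈ -7.8750)
D = 20 (D = 2 + 18 = 20)
G*(x(-4) + D) = -63*(1 + 20)/8 = -63/8*21 = -1323/8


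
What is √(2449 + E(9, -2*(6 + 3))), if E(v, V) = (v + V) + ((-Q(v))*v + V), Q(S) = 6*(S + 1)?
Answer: √1882 ≈ 43.382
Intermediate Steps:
Q(S) = 6 + 6*S (Q(S) = 6*(1 + S) = 6 + 6*S)
E(v, V) = v + 2*V + v*(-6 - 6*v) (E(v, V) = (v + V) + ((-(6 + 6*v))*v + V) = (V + v) + ((-6 - 6*v)*v + V) = (V + v) + (v*(-6 - 6*v) + V) = (V + v) + (V + v*(-6 - 6*v)) = v + 2*V + v*(-6 - 6*v))
√(2449 + E(9, -2*(6 + 3))) = √(2449 + (9 + 2*(-2*(6 + 3)) - 6*9*(1 + 9))) = √(2449 + (9 + 2*(-2*9) - 6*9*10)) = √(2449 + (9 + 2*(-18) - 540)) = √(2449 + (9 - 36 - 540)) = √(2449 - 567) = √1882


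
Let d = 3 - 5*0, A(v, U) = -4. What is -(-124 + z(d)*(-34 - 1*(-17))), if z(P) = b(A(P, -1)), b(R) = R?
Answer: 56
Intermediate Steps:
d = 3 (d = 3 + 0 = 3)
z(P) = -4
-(-124 + z(d)*(-34 - 1*(-17))) = -(-124 - 4*(-34 - 1*(-17))) = -(-124 - 4*(-34 + 17)) = -(-124 - 4*(-17)) = -(-124 + 68) = -1*(-56) = 56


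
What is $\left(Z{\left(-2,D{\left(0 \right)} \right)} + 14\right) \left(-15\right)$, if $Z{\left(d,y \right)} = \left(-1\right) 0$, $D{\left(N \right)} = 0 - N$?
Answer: $-210$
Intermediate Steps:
$D{\left(N \right)} = - N$
$Z{\left(d,y \right)} = 0$
$\left(Z{\left(-2,D{\left(0 \right)} \right)} + 14\right) \left(-15\right) = \left(0 + 14\right) \left(-15\right) = 14 \left(-15\right) = -210$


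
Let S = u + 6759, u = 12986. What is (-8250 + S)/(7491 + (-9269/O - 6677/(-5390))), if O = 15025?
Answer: 1538710250/1002821693 ≈ 1.5344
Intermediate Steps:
S = 19745 (S = 12986 + 6759 = 19745)
(-8250 + S)/(7491 + (-9269/O - 6677/(-5390))) = (-8250 + 19745)/(7491 + (-9269/15025 - 6677/(-5390))) = 11495/(7491 + (-9269*1/15025 - 6677*(-1/5390))) = 11495/(7491 + (-9269/15025 + 607/490)) = 11495/(7491 + 915673/1472450) = 11495/(11031038623/1472450) = 11495*(1472450/11031038623) = 1538710250/1002821693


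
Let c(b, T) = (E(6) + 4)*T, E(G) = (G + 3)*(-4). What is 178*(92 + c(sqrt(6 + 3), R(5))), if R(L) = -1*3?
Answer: 33464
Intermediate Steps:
E(G) = -12 - 4*G (E(G) = (3 + G)*(-4) = -12 - 4*G)
R(L) = -3
c(b, T) = -32*T (c(b, T) = ((-12 - 4*6) + 4)*T = ((-12 - 24) + 4)*T = (-36 + 4)*T = -32*T)
178*(92 + c(sqrt(6 + 3), R(5))) = 178*(92 - 32*(-3)) = 178*(92 + 96) = 178*188 = 33464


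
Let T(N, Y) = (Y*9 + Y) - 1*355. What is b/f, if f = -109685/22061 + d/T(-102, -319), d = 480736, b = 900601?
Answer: -70432622453245/10994350221 ≈ -6406.3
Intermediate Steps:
T(N, Y) = -355 + 10*Y (T(N, Y) = (9*Y + Y) - 355 = 10*Y - 355 = -355 + 10*Y)
f = -10994350221/78206245 (f = -109685/22061 + 480736/(-355 + 10*(-319)) = -109685*1/22061 + 480736/(-355 - 3190) = -109685/22061 + 480736/(-3545) = -109685/22061 + 480736*(-1/3545) = -109685/22061 - 480736/3545 = -10994350221/78206245 ≈ -140.58)
b/f = 900601/(-10994350221/78206245) = 900601*(-78206245/10994350221) = -70432622453245/10994350221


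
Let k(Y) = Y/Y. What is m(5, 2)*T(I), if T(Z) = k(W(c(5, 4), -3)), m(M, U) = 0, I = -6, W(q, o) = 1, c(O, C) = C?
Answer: 0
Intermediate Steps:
k(Y) = 1
T(Z) = 1
m(5, 2)*T(I) = 0*1 = 0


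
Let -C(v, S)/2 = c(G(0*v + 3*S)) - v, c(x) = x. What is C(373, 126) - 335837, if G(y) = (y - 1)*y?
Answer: -620103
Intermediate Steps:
G(y) = y*(-1 + y) (G(y) = (-1 + y)*y = y*(-1 + y))
C(v, S) = 2*v - 6*S*(-1 + 3*S) (C(v, S) = -2*((0*v + 3*S)*(-1 + (0*v + 3*S)) - v) = -2*((0 + 3*S)*(-1 + (0 + 3*S)) - v) = -2*((3*S)*(-1 + 3*S) - v) = -2*(3*S*(-1 + 3*S) - v) = -2*(-v + 3*S*(-1 + 3*S)) = 2*v - 6*S*(-1 + 3*S))
C(373, 126) - 335837 = (2*373 - 6*126*(-1 + 3*126)) - 335837 = (746 - 6*126*(-1 + 378)) - 335837 = (746 - 6*126*377) - 335837 = (746 - 285012) - 335837 = -284266 - 335837 = -620103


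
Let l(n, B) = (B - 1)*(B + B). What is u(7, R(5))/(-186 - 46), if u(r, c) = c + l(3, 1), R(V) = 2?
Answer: -1/116 ≈ -0.0086207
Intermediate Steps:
l(n, B) = 2*B*(-1 + B) (l(n, B) = (-1 + B)*(2*B) = 2*B*(-1 + B))
u(r, c) = c (u(r, c) = c + 2*1*(-1 + 1) = c + 2*1*0 = c + 0 = c)
u(7, R(5))/(-186 - 46) = 2/(-186 - 46) = 2/(-232) = -1/232*2 = -1/116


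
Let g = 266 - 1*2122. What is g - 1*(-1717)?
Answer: -139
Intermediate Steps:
g = -1856 (g = 266 - 2122 = -1856)
g - 1*(-1717) = -1856 - 1*(-1717) = -1856 + 1717 = -139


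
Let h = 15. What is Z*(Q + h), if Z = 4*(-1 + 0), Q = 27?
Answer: -168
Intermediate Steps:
Z = -4 (Z = 4*(-1) = -4)
Z*(Q + h) = -4*(27 + 15) = -4*42 = -168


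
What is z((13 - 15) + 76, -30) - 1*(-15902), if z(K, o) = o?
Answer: 15872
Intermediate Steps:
z((13 - 15) + 76, -30) - 1*(-15902) = -30 - 1*(-15902) = -30 + 15902 = 15872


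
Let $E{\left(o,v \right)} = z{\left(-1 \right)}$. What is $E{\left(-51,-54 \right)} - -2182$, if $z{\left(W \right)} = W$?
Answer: $2181$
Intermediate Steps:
$E{\left(o,v \right)} = -1$
$E{\left(-51,-54 \right)} - -2182 = -1 - -2182 = -1 + 2182 = 2181$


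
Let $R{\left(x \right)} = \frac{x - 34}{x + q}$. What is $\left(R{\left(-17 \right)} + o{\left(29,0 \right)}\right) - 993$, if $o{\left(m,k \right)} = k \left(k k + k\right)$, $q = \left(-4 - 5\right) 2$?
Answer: $- \frac{34704}{35} \approx -991.54$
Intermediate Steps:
$q = -18$ ($q = \left(-9\right) 2 = -18$)
$R{\left(x \right)} = \frac{-34 + x}{-18 + x}$ ($R{\left(x \right)} = \frac{x - 34}{x - 18} = \frac{-34 + x}{-18 + x}$)
$o{\left(m,k \right)} = k \left(k + k^{2}\right)$ ($o{\left(m,k \right)} = k \left(k^{2} + k\right) = k \left(k + k^{2}\right)$)
$\left(R{\left(-17 \right)} + o{\left(29,0 \right)}\right) - 993 = \left(\frac{-34 - 17}{-18 - 17} + 0^{2} \left(1 + 0\right)\right) - 993 = \left(\frac{1}{-35} \left(-51\right) + 0 \cdot 1\right) - 993 = \left(\left(- \frac{1}{35}\right) \left(-51\right) + 0\right) - 993 = \left(\frac{51}{35} + 0\right) - 993 = \frac{51}{35} - 993 = - \frac{34704}{35}$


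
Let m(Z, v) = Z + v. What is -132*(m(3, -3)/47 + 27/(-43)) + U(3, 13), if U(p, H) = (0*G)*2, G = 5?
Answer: 3564/43 ≈ 82.884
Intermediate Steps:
U(p, H) = 0 (U(p, H) = (0*5)*2 = 0*2 = 0)
-132*(m(3, -3)/47 + 27/(-43)) + U(3, 13) = -132*((3 - 3)/47 + 27/(-43)) + 0 = -132*(0*(1/47) + 27*(-1/43)) + 0 = -132*(0 - 27/43) + 0 = -132*(-27/43) + 0 = 3564/43 + 0 = 3564/43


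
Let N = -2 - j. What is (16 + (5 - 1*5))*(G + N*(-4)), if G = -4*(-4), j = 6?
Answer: 768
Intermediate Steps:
G = 16
N = -8 (N = -2 - 1*6 = -2 - 6 = -8)
(16 + (5 - 1*5))*(G + N*(-4)) = (16 + (5 - 1*5))*(16 - 8*(-4)) = (16 + (5 - 5))*(16 + 32) = (16 + 0)*48 = 16*48 = 768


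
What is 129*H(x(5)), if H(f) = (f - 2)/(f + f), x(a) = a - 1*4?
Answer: -129/2 ≈ -64.500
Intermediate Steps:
x(a) = -4 + a (x(a) = a - 4 = -4 + a)
H(f) = (-2 + f)/(2*f) (H(f) = (-2 + f)/((2*f)) = (-2 + f)*(1/(2*f)) = (-2 + f)/(2*f))
129*H(x(5)) = 129*((-2 + (-4 + 5))/(2*(-4 + 5))) = 129*((1/2)*(-2 + 1)/1) = 129*((1/2)*1*(-1)) = 129*(-1/2) = -129/2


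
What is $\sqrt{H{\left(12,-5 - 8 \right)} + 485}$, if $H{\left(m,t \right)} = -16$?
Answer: $\sqrt{469} \approx 21.656$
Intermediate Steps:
$\sqrt{H{\left(12,-5 - 8 \right)} + 485} = \sqrt{-16 + 485} = \sqrt{469}$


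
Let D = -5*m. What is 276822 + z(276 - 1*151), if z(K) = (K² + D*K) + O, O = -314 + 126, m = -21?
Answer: 305384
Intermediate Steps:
O = -188
D = 105 (D = -5*(-21) = 105)
z(K) = -188 + K² + 105*K (z(K) = (K² + 105*K) - 188 = -188 + K² + 105*K)
276822 + z(276 - 1*151) = 276822 + (-188 + (276 - 1*151)² + 105*(276 - 1*151)) = 276822 + (-188 + (276 - 151)² + 105*(276 - 151)) = 276822 + (-188 + 125² + 105*125) = 276822 + (-188 + 15625 + 13125) = 276822 + 28562 = 305384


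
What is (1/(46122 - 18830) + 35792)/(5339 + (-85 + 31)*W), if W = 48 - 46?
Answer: 976835265/142764452 ≈ 6.8423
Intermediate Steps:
W = 2
(1/(46122 - 18830) + 35792)/(5339 + (-85 + 31)*W) = (1/(46122 - 18830) + 35792)/(5339 + (-85 + 31)*2) = (1/27292 + 35792)/(5339 - 54*2) = (1/27292 + 35792)/(5339 - 108) = (976835265/27292)/5231 = (976835265/27292)*(1/5231) = 976835265/142764452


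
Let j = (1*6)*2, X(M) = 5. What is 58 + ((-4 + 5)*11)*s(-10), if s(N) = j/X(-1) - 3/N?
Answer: 877/10 ≈ 87.700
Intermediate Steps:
j = 12 (j = 6*2 = 12)
s(N) = 12/5 - 3/N
58 + ((-4 + 5)*11)*s(-10) = 58 + ((-4 + 5)*11)*(12/5 - 3/(-10)) = 58 + (1*11)*(12/5 - 3*(-⅒)) = 58 + 11*(12/5 + 3/10) = 58 + 11*(27/10) = 58 + 297/10 = 877/10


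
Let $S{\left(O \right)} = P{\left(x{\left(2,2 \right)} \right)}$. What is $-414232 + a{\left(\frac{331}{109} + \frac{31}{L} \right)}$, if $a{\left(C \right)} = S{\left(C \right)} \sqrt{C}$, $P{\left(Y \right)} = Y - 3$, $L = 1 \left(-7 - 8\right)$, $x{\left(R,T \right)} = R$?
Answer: $-414232 - \frac{\sqrt{2593110}}{1635} \approx -4.1423 \cdot 10^{5}$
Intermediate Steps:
$L = -15$ ($L = 1 \left(-15\right) = -15$)
$P{\left(Y \right)} = -3 + Y$ ($P{\left(Y \right)} = Y - 3 = -3 + Y$)
$S{\left(O \right)} = -1$ ($S{\left(O \right)} = -3 + 2 = -1$)
$a{\left(C \right)} = - \sqrt{C}$
$-414232 + a{\left(\frac{331}{109} + \frac{31}{L} \right)} = -414232 - \sqrt{\frac{331}{109} + \frac{31}{-15}} = -414232 - \sqrt{331 \cdot \frac{1}{109} + 31 \left(- \frac{1}{15}\right)} = -414232 - \sqrt{\frac{331}{109} - \frac{31}{15}} = -414232 - \sqrt{\frac{1586}{1635}} = -414232 - \frac{\sqrt{2593110}}{1635}$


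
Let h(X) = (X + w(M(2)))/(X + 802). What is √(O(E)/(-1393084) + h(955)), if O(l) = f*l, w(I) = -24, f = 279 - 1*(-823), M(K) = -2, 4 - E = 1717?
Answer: √57615846816655358/174832042 ≈ 1.3729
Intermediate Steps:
E = -1713 (E = 4 - 1*1717 = 4 - 1717 = -1713)
f = 1102 (f = 279 + 823 = 1102)
O(l) = 1102*l
h(X) = (-24 + X)/(802 + X) (h(X) = (X - 24)/(X + 802) = (-24 + X)/(802 + X))
√(O(E)/(-1393084) + h(955)) = √((1102*(-1713))/(-1393084) + (-24 + 955)/(802 + 955)) = √(-1887726*(-1/1393084) + 931/1757) = √(943863/696542 + (1/1757)*931) = √(943863/696542 + 133/251) = √(329549699/174832042) = √57615846816655358/174832042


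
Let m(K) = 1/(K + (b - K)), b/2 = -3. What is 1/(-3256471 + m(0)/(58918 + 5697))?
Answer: -387690/1262501241991 ≈ -3.0708e-7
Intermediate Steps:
b = -6 (b = 2*(-3) = -6)
m(K) = -⅙ (m(K) = 1/(K + (-6 - K)) = 1/(-6) = -⅙)
1/(-3256471 + m(0)/(58918 + 5697)) = 1/(-3256471 - ⅙/(58918 + 5697)) = 1/(-3256471 - ⅙/64615) = 1/(-3256471 + (1/64615)*(-⅙)) = 1/(-3256471 - 1/387690) = 1/(-1262501241991/387690) = -387690/1262501241991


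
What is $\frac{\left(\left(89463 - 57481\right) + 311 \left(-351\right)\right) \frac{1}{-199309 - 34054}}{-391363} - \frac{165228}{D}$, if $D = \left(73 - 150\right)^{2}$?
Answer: $- \frac{307963568127727}{11050886896049} \approx -27.868$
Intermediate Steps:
$D = 5929$ ($D = \left(-77\right)^{2} = 5929$)
$\frac{\left(\left(89463 - 57481\right) + 311 \left(-351\right)\right) \frac{1}{-199309 - 34054}}{-391363} - \frac{165228}{D} = \frac{\left(\left(89463 - 57481\right) + 311 \left(-351\right)\right) \frac{1}{-199309 - 34054}}{-391363} - \frac{165228}{5929} = \frac{\left(89463 - 57481\right) - 109161}{-233363} \left(- \frac{1}{391363}\right) - \frac{3372}{121} = \left(31982 - 109161\right) \left(- \frac{1}{233363}\right) \left(- \frac{1}{391363}\right) - \frac{3372}{121} = \left(-77179\right) \left(- \frac{1}{233363}\right) \left(- \frac{1}{391363}\right) - \frac{3372}{121} = \frac{77179}{233363} \left(- \frac{1}{391363}\right) - \frac{3372}{121} = - \frac{77179}{91329643769} - \frac{3372}{121} = - \frac{307963568127727}{11050886896049}$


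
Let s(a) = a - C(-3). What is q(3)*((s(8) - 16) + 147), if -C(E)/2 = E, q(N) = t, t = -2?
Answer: -266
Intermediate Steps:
q(N) = -2
C(E) = -2*E
s(a) = -6 + a (s(a) = a - (-2)*(-3) = a - 1*6 = a - 6 = -6 + a)
q(3)*((s(8) - 16) + 147) = -2*(((-6 + 8) - 16) + 147) = -2*((2 - 16) + 147) = -2*(-14 + 147) = -2*133 = -266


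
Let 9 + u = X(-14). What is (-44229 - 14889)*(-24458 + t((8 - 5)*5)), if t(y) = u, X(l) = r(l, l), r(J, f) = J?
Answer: 1447267758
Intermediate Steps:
X(l) = l
u = -23 (u = -9 - 14 = -23)
t(y) = -23
(-44229 - 14889)*(-24458 + t((8 - 5)*5)) = (-44229 - 14889)*(-24458 - 23) = -59118*(-24481) = 1447267758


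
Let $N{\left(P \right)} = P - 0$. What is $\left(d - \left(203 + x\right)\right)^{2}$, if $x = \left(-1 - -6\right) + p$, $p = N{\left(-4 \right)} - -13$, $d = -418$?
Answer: $403225$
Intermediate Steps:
$N{\left(P \right)} = P$ ($N{\left(P \right)} = P + 0 = P$)
$p = 9$ ($p = -4 - -13 = -4 + 13 = 9$)
$x = 14$ ($x = \left(-1 - -6\right) + 9 = \left(-1 + 6\right) + 9 = 5 + 9 = 14$)
$\left(d - \left(203 + x\right)\right)^{2} = \left(-418 - 217\right)^{2} = \left(-635\right)^{2} = 403225$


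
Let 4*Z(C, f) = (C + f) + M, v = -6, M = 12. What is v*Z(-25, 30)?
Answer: -51/2 ≈ -25.500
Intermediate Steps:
Z(C, f) = 3 + C/4 + f/4 (Z(C, f) = ((C + f) + 12)/4 = (12 + C + f)/4 = 3 + C/4 + f/4)
v*Z(-25, 30) = -6*(3 + (1/4)*(-25) + (1/4)*30) = -6*(3 - 25/4 + 15/2) = -6*17/4 = -51/2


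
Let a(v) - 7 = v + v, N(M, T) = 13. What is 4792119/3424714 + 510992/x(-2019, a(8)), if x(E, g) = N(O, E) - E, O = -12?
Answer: 109983690131/434938678 ≈ 252.87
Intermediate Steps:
a(v) = 7 + 2*v (a(v) = 7 + (v + v) = 7 + 2*v)
x(E, g) = 13 - E
4792119/3424714 + 510992/x(-2019, a(8)) = 4792119/3424714 + 510992/(13 - 1*(-2019)) = 4792119*(1/3424714) + 510992/(13 + 2019) = 4792119/3424714 + 510992/2032 = 4792119/3424714 + 510992*(1/2032) = 4792119/3424714 + 31937/127 = 109983690131/434938678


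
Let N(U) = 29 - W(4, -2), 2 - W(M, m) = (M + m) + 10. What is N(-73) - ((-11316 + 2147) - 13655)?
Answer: 22863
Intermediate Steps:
W(M, m) = -8 - M - m (W(M, m) = 2 - ((M + m) + 10) = 2 - (10 + M + m) = 2 + (-10 - M - m) = -8 - M - m)
N(U) = 39 (N(U) = 29 - (-8 - 1*4 - 1*(-2)) = 29 - (-8 - 4 + 2) = 29 - 1*(-10) = 29 + 10 = 39)
N(-73) - ((-11316 + 2147) - 13655) = 39 - ((-11316 + 2147) - 13655) = 39 - (-9169 - 13655) = 39 - 1*(-22824) = 39 + 22824 = 22863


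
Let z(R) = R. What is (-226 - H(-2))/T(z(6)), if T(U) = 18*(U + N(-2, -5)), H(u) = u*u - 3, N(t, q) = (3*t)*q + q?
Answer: -227/558 ≈ -0.40681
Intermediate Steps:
N(t, q) = q + 3*q*t (N(t, q) = 3*q*t + q = q + 3*q*t)
H(u) = -3 + u² (H(u) = u² - 3 = -3 + u²)
T(U) = 450 + 18*U (T(U) = 18*(U - 5*(1 + 3*(-2))) = 18*(U - 5*(1 - 6)) = 18*(U - 5*(-5)) = 18*(U + 25) = 18*(25 + U) = 450 + 18*U)
(-226 - H(-2))/T(z(6)) = (-226 - (-3 + (-2)²))/(450 + 18*6) = (-226 - (-3 + 4))/(450 + 108) = (-226 - 1*1)/558 = (-226 - 1)*(1/558) = -227*1/558 = -227/558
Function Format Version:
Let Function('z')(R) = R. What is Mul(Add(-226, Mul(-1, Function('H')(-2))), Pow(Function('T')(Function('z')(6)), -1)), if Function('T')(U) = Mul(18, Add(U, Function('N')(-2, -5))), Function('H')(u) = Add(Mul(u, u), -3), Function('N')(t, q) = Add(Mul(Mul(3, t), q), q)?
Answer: Rational(-227, 558) ≈ -0.40681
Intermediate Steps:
Function('N')(t, q) = Add(q, Mul(3, q, t)) (Function('N')(t, q) = Add(Mul(3, q, t), q) = Add(q, Mul(3, q, t)))
Function('H')(u) = Add(-3, Pow(u, 2)) (Function('H')(u) = Add(Pow(u, 2), -3) = Add(-3, Pow(u, 2)))
Function('T')(U) = Add(450, Mul(18, U)) (Function('T')(U) = Mul(18, Add(U, Mul(-5, Add(1, Mul(3, -2))))) = Mul(18, Add(U, Mul(-5, Add(1, -6)))) = Mul(18, Add(U, Mul(-5, -5))) = Mul(18, Add(U, 25)) = Mul(18, Add(25, U)) = Add(450, Mul(18, U)))
Mul(Add(-226, Mul(-1, Function('H')(-2))), Pow(Function('T')(Function('z')(6)), -1)) = Mul(Add(-226, Mul(-1, Add(-3, Pow(-2, 2)))), Pow(Add(450, Mul(18, 6)), -1)) = Mul(Add(-226, Mul(-1, Add(-3, 4))), Pow(Add(450, 108), -1)) = Mul(Add(-226, Mul(-1, 1)), Pow(558, -1)) = Mul(Add(-226, -1), Rational(1, 558)) = Mul(-227, Rational(1, 558)) = Rational(-227, 558)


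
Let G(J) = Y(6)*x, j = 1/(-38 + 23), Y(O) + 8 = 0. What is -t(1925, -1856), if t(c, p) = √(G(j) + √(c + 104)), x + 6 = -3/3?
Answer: -√(56 + √2029) ≈ -10.052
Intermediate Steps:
Y(O) = -8 (Y(O) = -8 + 0 = -8)
j = -1/15 (j = 1/(-15) = -1/15 ≈ -0.066667)
x = -7 (x = -6 - 3/3 = -6 - 3*⅓ = -6 - 1 = -7)
G(J) = 56 (G(J) = -8*(-7) = 56)
t(c, p) = √(56 + √(104 + c)) (t(c, p) = √(56 + √(c + 104)) = √(56 + √(104 + c)))
-t(1925, -1856) = -√(56 + √(104 + 1925)) = -√(56 + √2029)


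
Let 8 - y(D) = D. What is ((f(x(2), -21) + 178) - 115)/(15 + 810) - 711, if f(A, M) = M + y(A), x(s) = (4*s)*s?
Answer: -586541/825 ≈ -710.96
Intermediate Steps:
x(s) = 4*s**2
y(D) = 8 - D
f(A, M) = 8 + M - A (f(A, M) = M + (8 - A) = 8 + M - A)
((f(x(2), -21) + 178) - 115)/(15 + 810) - 711 = (((8 - 21 - 4*2**2) + 178) - 115)/(15 + 810) - 711 = (((8 - 21 - 4*4) + 178) - 115)/825 - 711 = (((8 - 21 - 1*16) + 178) - 115)/825 - 711 = (((8 - 21 - 16) + 178) - 115)/825 - 711 = ((-29 + 178) - 115)/825 - 711 = (149 - 115)/825 - 711 = (1/825)*34 - 711 = 34/825 - 711 = -586541/825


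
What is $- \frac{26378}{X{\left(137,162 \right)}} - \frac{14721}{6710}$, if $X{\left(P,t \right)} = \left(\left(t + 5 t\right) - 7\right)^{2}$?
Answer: $- \frac{2777111921}{1249703950} \approx -2.2222$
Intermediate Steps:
$X{\left(P,t \right)} = \left(-7 + 6 t\right)^{2}$ ($X{\left(P,t \right)} = \left(6 t - 7\right)^{2} = \left(-7 + 6 t\right)^{2}$)
$- \frac{26378}{X{\left(137,162 \right)}} - \frac{14721}{6710} = - \frac{26378}{\left(-7 + 6 \cdot 162\right)^{2}} - \frac{14721}{6710} = - \frac{26378}{\left(-7 + 972\right)^{2}} - \frac{14721}{6710} = - \frac{26378}{965^{2}} - \frac{14721}{6710} = - \frac{26378}{931225} - \frac{14721}{6710} = - \frac{2777111921}{1249703950}$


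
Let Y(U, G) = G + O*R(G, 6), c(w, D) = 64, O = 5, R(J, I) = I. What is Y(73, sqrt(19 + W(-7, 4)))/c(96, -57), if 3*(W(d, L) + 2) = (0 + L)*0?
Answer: 15/32 + sqrt(17)/64 ≈ 0.53317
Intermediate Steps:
W(d, L) = -2 (W(d, L) = -2 + ((0 + L)*0)/3 = -2 + (L*0)/3 = -2 + (1/3)*0 = -2 + 0 = -2)
Y(U, G) = 30 + G (Y(U, G) = G + 5*6 = G + 30 = 30 + G)
Y(73, sqrt(19 + W(-7, 4)))/c(96, -57) = (30 + sqrt(19 - 2))/64 = (30 + sqrt(17))*(1/64) = 15/32 + sqrt(17)/64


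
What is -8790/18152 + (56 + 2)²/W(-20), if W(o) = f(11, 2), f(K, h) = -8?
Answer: -3820853/9076 ≈ -420.98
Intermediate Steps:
W(o) = -8
-8790/18152 + (56 + 2)²/W(-20) = -8790/18152 + (56 + 2)²/(-8) = -8790*1/18152 + 58²*(-⅛) = -4395/9076 + 3364*(-⅛) = -4395/9076 - 841/2 = -3820853/9076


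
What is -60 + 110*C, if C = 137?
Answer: 15010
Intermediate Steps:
-60 + 110*C = -60 + 110*137 = -60 + 15070 = 15010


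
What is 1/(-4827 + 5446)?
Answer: 1/619 ≈ 0.0016155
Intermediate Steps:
1/(-4827 + 5446) = 1/619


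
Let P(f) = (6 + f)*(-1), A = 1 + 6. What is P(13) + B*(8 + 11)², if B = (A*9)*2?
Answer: 45467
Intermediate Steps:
A = 7
B = 126 (B = (7*9)*2 = 63*2 = 126)
P(f) = -6 - f
P(13) + B*(8 + 11)² = (-6 - 1*13) + 126*(8 + 11)² = (-6 - 13) + 126*19² = -19 + 126*361 = -19 + 45486 = 45467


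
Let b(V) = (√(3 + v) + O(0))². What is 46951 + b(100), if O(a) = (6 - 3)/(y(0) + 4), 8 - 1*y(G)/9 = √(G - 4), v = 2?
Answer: 46951 + (114 + 27*I + 3050*√5)²/9302500 ≈ 46956.0 + 0.040251*I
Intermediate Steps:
y(G) = 72 - 9*√(-4 + G) (y(G) = 72 - 9*√(G - 4) = 72 - 9*√(-4 + G))
O(a) = 3*(76 + 18*I)/6100 (O(a) = (6 - 3)/((72 - 9*√(-4 + 0)) + 4) = 3/((72 - 18*I) + 4) = 3/(76 - 18*I) = 3*((76 + 18*I)/6100) = 3*(76 + 18*I)/6100)
b(V) = (57/1525 + √5 + 27*I/3050)² (b(V) = (√(3 + 2) + (57/1525 + 27*I/3050))² = (√5 + (57/1525 + 27*I/3050))² = (57/1525 + √5 + 27*I/3050)²)
46951 + b(100) = 46951 + (114 + 27*I + 3050*√5)²/9302500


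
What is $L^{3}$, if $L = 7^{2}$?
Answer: $117649$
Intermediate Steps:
$L = 49$
$L^{3} = 49^{3} = 117649$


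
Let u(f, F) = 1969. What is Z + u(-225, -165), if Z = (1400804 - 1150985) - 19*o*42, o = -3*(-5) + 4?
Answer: 236626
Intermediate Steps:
o = 19 (o = 15 + 4 = 19)
Z = 234657 (Z = (1400804 - 1150985) - 19*19*42 = 249819 - 361*42 = 249819 - 15162 = 234657)
Z + u(-225, -165) = 234657 + 1969 = 236626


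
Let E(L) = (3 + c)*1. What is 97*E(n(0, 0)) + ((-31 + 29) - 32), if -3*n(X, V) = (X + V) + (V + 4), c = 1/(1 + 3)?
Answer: 1125/4 ≈ 281.25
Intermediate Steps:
c = 1/4 ≈ 0.25000
n(X, V) = -4/3 - 2*V/3 - X/3 (n(X, V) = -((X + V) + (V + 4))/3 = -((V + X) + (4 + V))/3 = -(4 + X + 2*V)/3 = -4/3 - 2*V/3 - X/3)
E(L) = 13/4 (E(L) = (3 + 1/4)*1 = (13/4)*1 = 13/4)
97*E(n(0, 0)) + ((-31 + 29) - 32) = 97*(13/4) + ((-31 + 29) - 32) = 1261/4 + (-2 - 32) = 1261/4 - 34 = 1125/4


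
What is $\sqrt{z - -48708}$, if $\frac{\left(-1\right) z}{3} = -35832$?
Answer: $6 \sqrt{4339} \approx 395.23$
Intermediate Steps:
$z = 107496$ ($z = \left(-3\right) \left(-35832\right) = 107496$)
$\sqrt{z - -48708} = \sqrt{107496 - -48708} = \sqrt{107496 + 48708} = \sqrt{156204} = 6 \sqrt{4339}$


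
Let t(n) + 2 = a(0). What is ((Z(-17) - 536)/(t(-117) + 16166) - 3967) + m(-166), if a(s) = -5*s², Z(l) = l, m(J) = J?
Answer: -66806365/16164 ≈ -4133.0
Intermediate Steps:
t(n) = -2 (t(n) = -2 - 5*0² = -2 - 5*0 = -2 + 0 = -2)
((Z(-17) - 536)/(t(-117) + 16166) - 3967) + m(-166) = ((-17 - 536)/(-2 + 16166) - 3967) - 166 = (-553/16164 - 3967) - 166 = -64123141/16164 - 166 = -66806365/16164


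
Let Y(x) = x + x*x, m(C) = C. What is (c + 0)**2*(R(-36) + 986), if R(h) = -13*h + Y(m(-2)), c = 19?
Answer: 525616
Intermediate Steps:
Y(x) = x + x**2
R(h) = 2 - 13*h (R(h) = -13*h - 2*(1 - 2) = -13*h - 2*(-1) = -13*h + 2 = 2 - 13*h)
(c + 0)**2*(R(-36) + 986) = (19 + 0)**2*((2 - 13*(-36)) + 986) = 19**2*((2 + 468) + 986) = 361*(470 + 986) = 361*1456 = 525616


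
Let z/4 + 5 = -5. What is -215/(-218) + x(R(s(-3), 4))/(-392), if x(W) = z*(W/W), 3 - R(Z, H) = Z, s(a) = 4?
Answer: 11625/10682 ≈ 1.0883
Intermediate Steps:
z = -40 (z = -20 + 4*(-5) = -20 - 20 = -40)
R(Z, H) = 3 - Z
x(W) = -40 (x(W) = -40*W/W = -40*1 = -40)
-215/(-218) + x(R(s(-3), 4))/(-392) = -215/(-218) - 40/(-392) = -215*(-1/218) - 40*(-1/392) = 215/218 + 5/49 = 11625/10682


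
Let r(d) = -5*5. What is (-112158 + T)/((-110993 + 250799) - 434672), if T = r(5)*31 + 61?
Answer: 56436/147433 ≈ 0.38279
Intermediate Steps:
r(d) = -25
T = -714 (T = -25*31 + 61 = -775 + 61 = -714)
(-112158 + T)/((-110993 + 250799) - 434672) = (-112158 - 714)/((-110993 + 250799) - 434672) = -112872/(139806 - 434672) = -112872/(-294866) = -112872*(-1/294866) = 56436/147433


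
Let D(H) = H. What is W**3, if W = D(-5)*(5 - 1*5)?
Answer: 0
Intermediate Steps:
W = 0 (W = -5*(5 - 1*5) = -5*(5 - 5) = -5*0 = 0)
W**3 = 0**3 = 0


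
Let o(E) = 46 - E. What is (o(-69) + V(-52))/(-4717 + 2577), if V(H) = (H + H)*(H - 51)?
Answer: -10827/2140 ≈ -5.0593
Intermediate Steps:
V(H) = 2*H*(-51 + H) (V(H) = (2*H)*(-51 + H) = 2*H*(-51 + H))
(o(-69) + V(-52))/(-4717 + 2577) = ((46 - 1*(-69)) + 2*(-52)*(-51 - 52))/(-4717 + 2577) = ((46 + 69) + 2*(-52)*(-103))/(-2140) = (115 + 10712)*(-1/2140) = 10827*(-1/2140) = -10827/2140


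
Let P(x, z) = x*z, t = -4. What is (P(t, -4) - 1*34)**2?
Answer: 324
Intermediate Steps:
(P(t, -4) - 1*34)**2 = (-4*(-4) - 1*34)**2 = (16 - 34)**2 = (-18)**2 = 324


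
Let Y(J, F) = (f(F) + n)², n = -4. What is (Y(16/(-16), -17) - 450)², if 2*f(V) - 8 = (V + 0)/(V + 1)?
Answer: 212070381121/1048576 ≈ 2.0225e+5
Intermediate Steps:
f(V) = 4 + V/(2*(1 + V)) (f(V) = 4 + ((V + 0)/(V + 1))/2 = 4 + (V/(1 + V))/2 = 4 + V/(2*(1 + V)))
Y(J, F) = (-4 + (8 + 9*F)/(2*(1 + F)))² (Y(J, F) = ((8 + 9*F)/(2*(1 + F)) - 4)² = (-4 + (8 + 9*F)/(2*(1 + F)))²)
(Y(16/(-16), -17) - 450)² = ((¼)*(-17)²/(1 - 17)² - 450)² = ((¼)*289/(-16)² - 450)² = ((¼)*289*(1/256) - 450)² = (289/1024 - 450)² = (-460511/1024)² = 212070381121/1048576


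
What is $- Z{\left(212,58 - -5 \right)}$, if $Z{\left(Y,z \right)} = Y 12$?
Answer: $-2544$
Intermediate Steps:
$Z{\left(Y,z \right)} = 12 Y$
$- Z{\left(212,58 - -5 \right)} = - 12 \cdot 212 = \left(-1\right) 2544 = -2544$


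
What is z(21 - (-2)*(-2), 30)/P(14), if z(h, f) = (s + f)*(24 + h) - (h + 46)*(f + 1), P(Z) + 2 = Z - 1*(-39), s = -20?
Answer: -1543/51 ≈ -30.255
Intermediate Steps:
P(Z) = 37 + Z (P(Z) = -2 + (Z - 1*(-39)) = -2 + (Z + 39) = -2 + (39 + Z) = 37 + Z)
z(h, f) = (-20 + f)*(24 + h) - (1 + f)*(46 + h) (z(h, f) = (-20 + f)*(24 + h) - (h + 46)*(f + 1) = (-20 + f)*(24 + h) - (46 + h)*(1 + f) = (-20 + f)*(24 + h) - (1 + f)*(46 + h))
z(21 - (-2)*(-2), 30)/P(14) = (-526 - 22*30 - 21*(21 - (-2)*(-2)))/(37 + 14) = (-526 - 660 - 21*(21 - 1*4))/51 = (-526 - 660 - 21*(21 - 4))*(1/51) = (-526 - 660 - 21*17)*(1/51) = (-526 - 660 - 357)*(1/51) = -1543*1/51 = -1543/51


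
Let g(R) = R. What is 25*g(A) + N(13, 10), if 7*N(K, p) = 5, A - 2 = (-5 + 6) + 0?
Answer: 530/7 ≈ 75.714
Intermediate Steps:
A = 3 (A = 2 + ((-5 + 6) + 0) = 2 + (1 + 0) = 2 + 1 = 3)
N(K, p) = 5/7 (N(K, p) = (1/7)*5 = 5/7)
25*g(A) + N(13, 10) = 25*3 + 5/7 = 75 + 5/7 = 530/7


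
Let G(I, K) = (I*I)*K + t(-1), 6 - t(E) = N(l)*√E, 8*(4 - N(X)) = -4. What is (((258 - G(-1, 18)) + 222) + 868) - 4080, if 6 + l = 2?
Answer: -2756 + 9*I/2 ≈ -2756.0 + 4.5*I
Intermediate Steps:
l = -4 (l = -6 + 2 = -4)
N(X) = 9/2 (N(X) = 4 - ⅛*(-4) = 4 + ½ = 9/2)
t(E) = 6 - 9*√E/2
G(I, K) = 6 - 9*I/2 + K*I² (G(I, K) = (I*I)*K + (6 - 9*I/2) = I²*K + (6 - 9*I/2) = K*I² + (6 - 9*I/2) = 6 - 9*I/2 + K*I²)
(((258 - G(-1, 18)) + 222) + 868) - 4080 = (((258 - (6 - 9*I/2 + 18*(-1)²)) + 222) + 868) - 4080 = (((258 - (6 - 9*I/2 + 18*1)) + 222) + 868) - 4080 = (((258 - (6 - 9*I/2 + 18)) + 222) + 868) - 4080 = (((258 - (24 - 9*I/2)) + 222) + 868) - 4080 = (((258 + (-24 + 9*I/2)) + 222) + 868) - 4080 = (((234 + 9*I/2) + 222) + 868) - 4080 = ((456 + 9*I/2) + 868) - 4080 = (1324 + 9*I/2) - 4080 = -2756 + 9*I/2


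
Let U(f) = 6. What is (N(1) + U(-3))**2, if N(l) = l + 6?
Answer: 169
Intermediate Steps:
N(l) = 6 + l
(N(1) + U(-3))**2 = ((6 + 1) + 6)**2 = (7 + 6)**2 = 13**2 = 169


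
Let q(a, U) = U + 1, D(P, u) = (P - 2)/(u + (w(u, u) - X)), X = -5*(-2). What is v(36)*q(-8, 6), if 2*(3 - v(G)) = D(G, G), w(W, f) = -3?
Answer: 364/23 ≈ 15.826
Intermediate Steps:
X = 10
D(P, u) = (-2 + P)/(-13 + u) (D(P, u) = (P - 2)/(u + (-3 - 1*10)) = (-2 + P)/(u + (-3 - 10)) = (-2 + P)/(u - 13) = (-2 + P)/(-13 + u))
v(G) = 3 - (-2 + G)/(2*(-13 + G))
q(a, U) = 1 + U
v(36)*q(-8, 6) = ((-76 + 5*36)/(2*(-13 + 36)))*(1 + 6) = ((½)*(-76 + 180)/23)*7 = ((½)*(1/23)*104)*7 = (52/23)*7 = 364/23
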